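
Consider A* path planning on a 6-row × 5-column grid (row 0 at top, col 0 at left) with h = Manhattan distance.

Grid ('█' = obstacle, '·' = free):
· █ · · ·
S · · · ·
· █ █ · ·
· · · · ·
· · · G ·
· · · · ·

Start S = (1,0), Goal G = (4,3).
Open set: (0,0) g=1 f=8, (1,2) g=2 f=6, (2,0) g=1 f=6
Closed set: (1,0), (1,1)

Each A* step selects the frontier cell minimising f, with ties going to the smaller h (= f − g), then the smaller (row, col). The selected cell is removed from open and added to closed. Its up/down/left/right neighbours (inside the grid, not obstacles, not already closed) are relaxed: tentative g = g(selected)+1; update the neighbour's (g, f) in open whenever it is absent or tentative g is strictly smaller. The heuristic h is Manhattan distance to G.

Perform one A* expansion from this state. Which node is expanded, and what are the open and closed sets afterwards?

step 1: expand (1,2) (f=6, h=4) → closed; open now [(0,0) g=1 f=8, (0,2) g=3 f=8, (1,3) g=3 f=6, (2,0) g=1 f=6]

expanded=(1,2); open=[(0,0) g=1 f=8, (0,2) g=3 f=8, (1,3) g=3 f=6, (2,0) g=1 f=6]; closed=[(1,0), (1,1), (1,2)]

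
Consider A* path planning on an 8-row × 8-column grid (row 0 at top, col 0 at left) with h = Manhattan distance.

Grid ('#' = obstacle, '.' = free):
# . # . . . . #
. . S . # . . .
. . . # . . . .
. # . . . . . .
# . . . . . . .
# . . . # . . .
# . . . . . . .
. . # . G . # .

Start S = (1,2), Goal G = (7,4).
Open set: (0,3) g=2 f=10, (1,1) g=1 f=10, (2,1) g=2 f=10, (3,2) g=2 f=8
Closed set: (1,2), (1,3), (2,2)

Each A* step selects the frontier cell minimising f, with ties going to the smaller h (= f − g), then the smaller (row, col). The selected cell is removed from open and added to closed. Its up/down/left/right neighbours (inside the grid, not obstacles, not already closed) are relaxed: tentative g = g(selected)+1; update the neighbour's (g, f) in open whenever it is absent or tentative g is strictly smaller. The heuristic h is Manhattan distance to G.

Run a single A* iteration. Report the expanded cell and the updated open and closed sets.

step 1: expand (3,2) (f=8, h=6) → closed; open now [(0,3) g=2 f=10, (1,1) g=1 f=10, (2,1) g=2 f=10, (3,3) g=3 f=8, (4,2) g=3 f=8]

expanded=(3,2); open=[(0,3) g=2 f=10, (1,1) g=1 f=10, (2,1) g=2 f=10, (3,3) g=3 f=8, (4,2) g=3 f=8]; closed=[(1,2), (1,3), (2,2), (3,2)]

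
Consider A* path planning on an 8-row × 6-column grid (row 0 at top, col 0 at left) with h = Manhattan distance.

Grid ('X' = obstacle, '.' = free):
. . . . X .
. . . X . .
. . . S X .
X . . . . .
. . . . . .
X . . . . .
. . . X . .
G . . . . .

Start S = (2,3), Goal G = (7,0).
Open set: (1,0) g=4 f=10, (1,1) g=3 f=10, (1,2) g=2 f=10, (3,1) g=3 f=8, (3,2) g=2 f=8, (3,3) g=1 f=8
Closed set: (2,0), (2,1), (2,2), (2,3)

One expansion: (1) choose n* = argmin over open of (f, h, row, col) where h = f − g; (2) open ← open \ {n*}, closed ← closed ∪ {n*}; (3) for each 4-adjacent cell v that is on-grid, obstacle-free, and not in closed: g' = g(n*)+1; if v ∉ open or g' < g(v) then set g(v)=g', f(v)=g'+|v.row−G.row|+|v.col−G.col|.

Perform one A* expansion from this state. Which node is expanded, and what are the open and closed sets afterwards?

expanded=(3,1); open=[(1,0) g=4 f=10, (1,1) g=3 f=10, (1,2) g=2 f=10, (3,2) g=2 f=8, (3,3) g=1 f=8, (4,1) g=4 f=8]; closed=[(2,0), (2,1), (2,2), (2,3), (3,1)]

step 1: expand (3,1) (f=8, h=5) → closed; open now [(1,0) g=4 f=10, (1,1) g=3 f=10, (1,2) g=2 f=10, (3,2) g=2 f=8, (3,3) g=1 f=8, (4,1) g=4 f=8]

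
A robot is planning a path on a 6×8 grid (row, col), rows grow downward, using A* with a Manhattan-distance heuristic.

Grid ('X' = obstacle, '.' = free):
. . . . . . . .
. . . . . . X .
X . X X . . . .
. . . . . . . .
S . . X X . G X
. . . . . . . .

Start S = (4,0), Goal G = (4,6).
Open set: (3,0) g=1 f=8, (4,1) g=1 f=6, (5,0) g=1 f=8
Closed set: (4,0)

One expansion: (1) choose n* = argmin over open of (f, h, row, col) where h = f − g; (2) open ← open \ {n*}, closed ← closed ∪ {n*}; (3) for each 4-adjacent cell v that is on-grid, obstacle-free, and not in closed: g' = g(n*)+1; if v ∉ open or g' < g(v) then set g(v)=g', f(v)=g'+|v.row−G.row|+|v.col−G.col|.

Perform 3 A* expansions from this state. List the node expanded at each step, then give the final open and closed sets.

step 1: expand (4,1) (f=6, h=5) → closed; open now [(3,0) g=1 f=8, (3,1) g=2 f=8, (4,2) g=2 f=6, (5,0) g=1 f=8, (5,1) g=2 f=8]
step 2: expand (4,2) (f=6, h=4) → closed; open now [(3,0) g=1 f=8, (3,1) g=2 f=8, (3,2) g=3 f=8, (5,0) g=1 f=8, (5,1) g=2 f=8, (5,2) g=3 f=8]
step 3: expand (3,2) (f=8, h=5) → closed; open now [(3,0) g=1 f=8, (3,1) g=2 f=8, (3,3) g=4 f=8, (5,0) g=1 f=8, (5,1) g=2 f=8, (5,2) g=3 f=8]

order=[(4,1) → (4,2) → (3,2)]; open=[(3,0) g=1 f=8, (3,1) g=2 f=8, (3,3) g=4 f=8, (5,0) g=1 f=8, (5,1) g=2 f=8, (5,2) g=3 f=8]; closed=[(3,2), (4,0), (4,1), (4,2)]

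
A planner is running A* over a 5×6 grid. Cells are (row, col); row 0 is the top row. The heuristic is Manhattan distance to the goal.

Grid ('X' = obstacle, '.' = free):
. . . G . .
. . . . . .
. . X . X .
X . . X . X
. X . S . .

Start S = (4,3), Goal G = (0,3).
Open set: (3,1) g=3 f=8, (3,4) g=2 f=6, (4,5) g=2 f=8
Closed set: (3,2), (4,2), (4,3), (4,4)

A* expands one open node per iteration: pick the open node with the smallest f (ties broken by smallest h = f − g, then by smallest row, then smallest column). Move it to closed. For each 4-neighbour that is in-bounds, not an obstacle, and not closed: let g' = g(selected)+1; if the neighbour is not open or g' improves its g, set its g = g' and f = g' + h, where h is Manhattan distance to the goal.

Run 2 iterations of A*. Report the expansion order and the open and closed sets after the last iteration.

order=[(3,4) → (3,1)]; open=[(2,1) g=4 f=8, (4,5) g=2 f=8]; closed=[(3,1), (3,2), (3,4), (4,2), (4,3), (4,4)]

step 1: expand (3,4) (f=6, h=4) → closed; open now [(3,1) g=3 f=8, (4,5) g=2 f=8]
step 2: expand (3,1) (f=8, h=5) → closed; open now [(2,1) g=4 f=8, (4,5) g=2 f=8]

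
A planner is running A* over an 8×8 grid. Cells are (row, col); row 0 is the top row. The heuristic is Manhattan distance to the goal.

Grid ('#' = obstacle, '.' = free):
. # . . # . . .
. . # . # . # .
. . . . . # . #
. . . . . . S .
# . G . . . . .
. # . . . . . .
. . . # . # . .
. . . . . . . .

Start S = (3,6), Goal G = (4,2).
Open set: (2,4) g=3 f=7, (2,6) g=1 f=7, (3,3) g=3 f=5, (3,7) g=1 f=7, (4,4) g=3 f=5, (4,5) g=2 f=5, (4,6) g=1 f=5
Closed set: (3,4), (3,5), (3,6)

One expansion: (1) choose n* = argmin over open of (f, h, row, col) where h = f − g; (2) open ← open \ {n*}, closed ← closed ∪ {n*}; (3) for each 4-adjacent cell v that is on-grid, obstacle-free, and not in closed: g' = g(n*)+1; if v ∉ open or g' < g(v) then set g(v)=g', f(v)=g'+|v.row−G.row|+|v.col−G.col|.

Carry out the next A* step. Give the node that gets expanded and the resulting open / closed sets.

step 1: expand (3,3) (f=5, h=2) → closed; open now [(2,3) g=4 f=7, (2,4) g=3 f=7, (2,6) g=1 f=7, (3,2) g=4 f=5, (3,7) g=1 f=7, (4,3) g=4 f=5, (4,4) g=3 f=5, (4,5) g=2 f=5, (4,6) g=1 f=5]

expanded=(3,3); open=[(2,3) g=4 f=7, (2,4) g=3 f=7, (2,6) g=1 f=7, (3,2) g=4 f=5, (3,7) g=1 f=7, (4,3) g=4 f=5, (4,4) g=3 f=5, (4,5) g=2 f=5, (4,6) g=1 f=5]; closed=[(3,3), (3,4), (3,5), (3,6)]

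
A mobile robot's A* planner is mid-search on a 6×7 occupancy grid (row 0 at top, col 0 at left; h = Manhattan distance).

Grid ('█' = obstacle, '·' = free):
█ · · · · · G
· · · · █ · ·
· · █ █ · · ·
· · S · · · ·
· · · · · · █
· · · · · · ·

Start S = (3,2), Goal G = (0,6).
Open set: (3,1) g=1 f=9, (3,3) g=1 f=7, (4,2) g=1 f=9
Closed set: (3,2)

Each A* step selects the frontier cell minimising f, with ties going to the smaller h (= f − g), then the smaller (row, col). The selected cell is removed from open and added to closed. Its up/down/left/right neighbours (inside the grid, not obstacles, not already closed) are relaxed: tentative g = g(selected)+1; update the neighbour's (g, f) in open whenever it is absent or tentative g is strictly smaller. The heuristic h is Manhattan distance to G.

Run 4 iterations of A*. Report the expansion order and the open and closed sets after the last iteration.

step 1: expand (3,3) (f=7, h=6) → closed; open now [(3,1) g=1 f=9, (3,4) g=2 f=7, (4,2) g=1 f=9, (4,3) g=2 f=9]
step 2: expand (3,4) (f=7, h=5) → closed; open now [(2,4) g=3 f=7, (3,1) g=1 f=9, (3,5) g=3 f=7, (4,2) g=1 f=9, (4,3) g=2 f=9, (4,4) g=3 f=9]
step 3: expand (2,4) (f=7, h=4) → closed; open now [(2,5) g=4 f=7, (3,1) g=1 f=9, (3,5) g=3 f=7, (4,2) g=1 f=9, (4,3) g=2 f=9, (4,4) g=3 f=9]
step 4: expand (2,5) (f=7, h=3) → closed; open now [(1,5) g=5 f=7, (2,6) g=5 f=7, (3,1) g=1 f=9, (3,5) g=3 f=7, (4,2) g=1 f=9, (4,3) g=2 f=9, (4,4) g=3 f=9]

order=[(3,3) → (3,4) → (2,4) → (2,5)]; open=[(1,5) g=5 f=7, (2,6) g=5 f=7, (3,1) g=1 f=9, (3,5) g=3 f=7, (4,2) g=1 f=9, (4,3) g=2 f=9, (4,4) g=3 f=9]; closed=[(2,4), (2,5), (3,2), (3,3), (3,4)]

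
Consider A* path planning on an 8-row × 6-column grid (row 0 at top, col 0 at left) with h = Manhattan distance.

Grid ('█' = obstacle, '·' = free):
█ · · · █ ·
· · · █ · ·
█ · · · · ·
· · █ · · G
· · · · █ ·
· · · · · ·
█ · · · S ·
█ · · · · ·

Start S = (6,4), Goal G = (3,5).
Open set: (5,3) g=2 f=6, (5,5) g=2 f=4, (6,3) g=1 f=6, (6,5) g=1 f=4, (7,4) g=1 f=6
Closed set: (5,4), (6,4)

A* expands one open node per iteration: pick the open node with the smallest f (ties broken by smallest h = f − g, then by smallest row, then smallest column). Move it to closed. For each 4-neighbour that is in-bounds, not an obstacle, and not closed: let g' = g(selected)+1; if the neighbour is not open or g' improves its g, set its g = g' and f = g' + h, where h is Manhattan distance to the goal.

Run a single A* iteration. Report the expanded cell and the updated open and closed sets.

expanded=(5,5); open=[(4,5) g=3 f=4, (5,3) g=2 f=6, (6,3) g=1 f=6, (6,5) g=1 f=4, (7,4) g=1 f=6]; closed=[(5,4), (5,5), (6,4)]

step 1: expand (5,5) (f=4, h=2) → closed; open now [(4,5) g=3 f=4, (5,3) g=2 f=6, (6,3) g=1 f=6, (6,5) g=1 f=4, (7,4) g=1 f=6]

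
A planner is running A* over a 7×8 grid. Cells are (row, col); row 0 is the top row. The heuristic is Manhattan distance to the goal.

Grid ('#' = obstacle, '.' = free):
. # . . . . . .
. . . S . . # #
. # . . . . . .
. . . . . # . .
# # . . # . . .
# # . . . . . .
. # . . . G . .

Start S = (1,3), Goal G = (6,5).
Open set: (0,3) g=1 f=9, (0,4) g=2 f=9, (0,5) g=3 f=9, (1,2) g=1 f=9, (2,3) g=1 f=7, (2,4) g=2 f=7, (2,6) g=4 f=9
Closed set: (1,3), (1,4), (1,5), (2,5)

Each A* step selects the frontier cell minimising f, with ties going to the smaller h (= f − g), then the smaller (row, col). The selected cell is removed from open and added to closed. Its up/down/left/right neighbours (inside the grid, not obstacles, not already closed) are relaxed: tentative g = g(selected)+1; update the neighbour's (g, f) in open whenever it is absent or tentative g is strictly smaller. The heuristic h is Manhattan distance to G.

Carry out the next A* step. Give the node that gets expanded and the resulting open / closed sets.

step 1: expand (2,4) (f=7, h=5) → closed; open now [(0,3) g=1 f=9, (0,4) g=2 f=9, (0,5) g=3 f=9, (1,2) g=1 f=9, (2,3) g=1 f=7, (2,6) g=4 f=9, (3,4) g=3 f=7]

expanded=(2,4); open=[(0,3) g=1 f=9, (0,4) g=2 f=9, (0,5) g=3 f=9, (1,2) g=1 f=9, (2,3) g=1 f=7, (2,6) g=4 f=9, (3,4) g=3 f=7]; closed=[(1,3), (1,4), (1,5), (2,4), (2,5)]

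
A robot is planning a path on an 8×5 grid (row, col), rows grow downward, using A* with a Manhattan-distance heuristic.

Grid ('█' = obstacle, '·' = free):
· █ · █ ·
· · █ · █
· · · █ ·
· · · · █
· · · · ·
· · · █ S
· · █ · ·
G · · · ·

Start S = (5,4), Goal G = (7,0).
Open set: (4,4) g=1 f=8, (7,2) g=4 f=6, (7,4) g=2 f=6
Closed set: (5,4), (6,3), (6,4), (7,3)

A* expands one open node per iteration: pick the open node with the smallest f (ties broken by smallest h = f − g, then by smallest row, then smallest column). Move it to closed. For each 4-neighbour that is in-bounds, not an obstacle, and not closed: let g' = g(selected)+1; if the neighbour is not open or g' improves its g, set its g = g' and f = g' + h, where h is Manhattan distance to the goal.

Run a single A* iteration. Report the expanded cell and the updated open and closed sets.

step 1: expand (7,2) (f=6, h=2) → closed; open now [(4,4) g=1 f=8, (7,1) g=5 f=6, (7,4) g=2 f=6]

expanded=(7,2); open=[(4,4) g=1 f=8, (7,1) g=5 f=6, (7,4) g=2 f=6]; closed=[(5,4), (6,3), (6,4), (7,2), (7,3)]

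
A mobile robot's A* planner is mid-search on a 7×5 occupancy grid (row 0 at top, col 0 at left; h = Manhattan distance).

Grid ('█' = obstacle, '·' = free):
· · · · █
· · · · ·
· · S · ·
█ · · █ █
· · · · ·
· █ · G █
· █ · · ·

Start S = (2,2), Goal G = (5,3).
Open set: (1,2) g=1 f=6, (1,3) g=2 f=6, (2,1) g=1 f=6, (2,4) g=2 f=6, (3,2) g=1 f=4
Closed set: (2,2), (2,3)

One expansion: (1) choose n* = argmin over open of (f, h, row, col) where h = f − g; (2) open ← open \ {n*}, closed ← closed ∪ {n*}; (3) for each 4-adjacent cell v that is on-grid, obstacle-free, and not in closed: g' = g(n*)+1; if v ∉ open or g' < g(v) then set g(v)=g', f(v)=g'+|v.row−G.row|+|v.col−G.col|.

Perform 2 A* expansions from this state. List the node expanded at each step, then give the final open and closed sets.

step 1: expand (3,2) (f=4, h=3) → closed; open now [(1,2) g=1 f=6, (1,3) g=2 f=6, (2,1) g=1 f=6, (2,4) g=2 f=6, (3,1) g=2 f=6, (4,2) g=2 f=4]
step 2: expand (4,2) (f=4, h=2) → closed; open now [(1,2) g=1 f=6, (1,3) g=2 f=6, (2,1) g=1 f=6, (2,4) g=2 f=6, (3,1) g=2 f=6, (4,1) g=3 f=6, (4,3) g=3 f=4, (5,2) g=3 f=4]

order=[(3,2) → (4,2)]; open=[(1,2) g=1 f=6, (1,3) g=2 f=6, (2,1) g=1 f=6, (2,4) g=2 f=6, (3,1) g=2 f=6, (4,1) g=3 f=6, (4,3) g=3 f=4, (5,2) g=3 f=4]; closed=[(2,2), (2,3), (3,2), (4,2)]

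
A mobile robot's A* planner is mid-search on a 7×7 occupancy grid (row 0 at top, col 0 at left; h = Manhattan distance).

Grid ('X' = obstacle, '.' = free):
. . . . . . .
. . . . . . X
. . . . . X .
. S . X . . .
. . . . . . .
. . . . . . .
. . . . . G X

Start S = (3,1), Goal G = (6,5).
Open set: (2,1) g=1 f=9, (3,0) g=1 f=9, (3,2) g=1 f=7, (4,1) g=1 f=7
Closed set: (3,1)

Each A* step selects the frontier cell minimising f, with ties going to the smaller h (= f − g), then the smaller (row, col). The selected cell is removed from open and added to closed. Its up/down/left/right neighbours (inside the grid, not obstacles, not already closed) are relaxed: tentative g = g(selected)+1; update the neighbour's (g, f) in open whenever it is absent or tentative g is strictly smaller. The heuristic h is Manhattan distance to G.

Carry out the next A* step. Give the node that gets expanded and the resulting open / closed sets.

step 1: expand (3,2) (f=7, h=6) → closed; open now [(2,1) g=1 f=9, (2,2) g=2 f=9, (3,0) g=1 f=9, (4,1) g=1 f=7, (4,2) g=2 f=7]

expanded=(3,2); open=[(2,1) g=1 f=9, (2,2) g=2 f=9, (3,0) g=1 f=9, (4,1) g=1 f=7, (4,2) g=2 f=7]; closed=[(3,1), (3,2)]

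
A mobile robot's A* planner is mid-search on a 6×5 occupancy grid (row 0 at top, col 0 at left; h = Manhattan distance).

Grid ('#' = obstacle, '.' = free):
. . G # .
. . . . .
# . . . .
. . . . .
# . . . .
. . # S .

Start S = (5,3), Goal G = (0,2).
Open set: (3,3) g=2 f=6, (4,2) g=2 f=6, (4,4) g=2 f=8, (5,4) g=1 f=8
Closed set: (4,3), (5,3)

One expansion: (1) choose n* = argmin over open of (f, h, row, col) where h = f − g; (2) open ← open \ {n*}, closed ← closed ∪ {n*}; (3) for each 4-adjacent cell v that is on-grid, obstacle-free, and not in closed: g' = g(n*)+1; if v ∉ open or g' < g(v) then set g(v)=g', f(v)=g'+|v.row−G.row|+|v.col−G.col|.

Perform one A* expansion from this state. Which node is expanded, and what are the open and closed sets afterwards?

expanded=(3,3); open=[(2,3) g=3 f=6, (3,2) g=3 f=6, (3,4) g=3 f=8, (4,2) g=2 f=6, (4,4) g=2 f=8, (5,4) g=1 f=8]; closed=[(3,3), (4,3), (5,3)]

step 1: expand (3,3) (f=6, h=4) → closed; open now [(2,3) g=3 f=6, (3,2) g=3 f=6, (3,4) g=3 f=8, (4,2) g=2 f=6, (4,4) g=2 f=8, (5,4) g=1 f=8]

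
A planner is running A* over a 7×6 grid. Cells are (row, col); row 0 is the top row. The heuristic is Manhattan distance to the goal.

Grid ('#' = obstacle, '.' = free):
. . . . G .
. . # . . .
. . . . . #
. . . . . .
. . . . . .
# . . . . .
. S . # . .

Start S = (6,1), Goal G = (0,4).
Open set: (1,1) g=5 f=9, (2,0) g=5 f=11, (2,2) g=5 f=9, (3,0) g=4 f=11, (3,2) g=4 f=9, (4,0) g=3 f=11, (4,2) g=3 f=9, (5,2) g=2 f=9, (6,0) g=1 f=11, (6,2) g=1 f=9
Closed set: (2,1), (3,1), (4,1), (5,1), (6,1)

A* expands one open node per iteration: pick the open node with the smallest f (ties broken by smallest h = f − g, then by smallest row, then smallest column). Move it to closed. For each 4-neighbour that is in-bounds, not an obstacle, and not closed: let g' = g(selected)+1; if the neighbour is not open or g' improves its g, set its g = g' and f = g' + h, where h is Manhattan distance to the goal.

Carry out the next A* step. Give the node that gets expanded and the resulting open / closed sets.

step 1: expand (1,1) (f=9, h=4) → closed; open now [(0,1) g=6 f=9, (1,0) g=6 f=11, (2,0) g=5 f=11, (2,2) g=5 f=9, (3,0) g=4 f=11, (3,2) g=4 f=9, (4,0) g=3 f=11, (4,2) g=3 f=9, (5,2) g=2 f=9, (6,0) g=1 f=11, (6,2) g=1 f=9]

expanded=(1,1); open=[(0,1) g=6 f=9, (1,0) g=6 f=11, (2,0) g=5 f=11, (2,2) g=5 f=9, (3,0) g=4 f=11, (3,2) g=4 f=9, (4,0) g=3 f=11, (4,2) g=3 f=9, (5,2) g=2 f=9, (6,0) g=1 f=11, (6,2) g=1 f=9]; closed=[(1,1), (2,1), (3,1), (4,1), (5,1), (6,1)]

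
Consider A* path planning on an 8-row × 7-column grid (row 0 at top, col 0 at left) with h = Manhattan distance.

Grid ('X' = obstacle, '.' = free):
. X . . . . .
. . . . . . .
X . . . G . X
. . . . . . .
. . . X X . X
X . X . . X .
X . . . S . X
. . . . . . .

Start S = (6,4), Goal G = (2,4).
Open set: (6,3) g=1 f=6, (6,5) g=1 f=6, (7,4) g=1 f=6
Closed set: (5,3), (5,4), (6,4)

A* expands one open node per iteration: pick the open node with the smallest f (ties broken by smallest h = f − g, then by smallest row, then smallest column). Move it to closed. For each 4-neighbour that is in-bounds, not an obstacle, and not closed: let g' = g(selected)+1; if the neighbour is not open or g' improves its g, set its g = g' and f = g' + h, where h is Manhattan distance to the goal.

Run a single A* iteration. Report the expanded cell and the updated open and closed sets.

expanded=(6,3); open=[(6,2) g=2 f=8, (6,5) g=1 f=6, (7,3) g=2 f=8, (7,4) g=1 f=6]; closed=[(5,3), (5,4), (6,3), (6,4)]

step 1: expand (6,3) (f=6, h=5) → closed; open now [(6,2) g=2 f=8, (6,5) g=1 f=6, (7,3) g=2 f=8, (7,4) g=1 f=6]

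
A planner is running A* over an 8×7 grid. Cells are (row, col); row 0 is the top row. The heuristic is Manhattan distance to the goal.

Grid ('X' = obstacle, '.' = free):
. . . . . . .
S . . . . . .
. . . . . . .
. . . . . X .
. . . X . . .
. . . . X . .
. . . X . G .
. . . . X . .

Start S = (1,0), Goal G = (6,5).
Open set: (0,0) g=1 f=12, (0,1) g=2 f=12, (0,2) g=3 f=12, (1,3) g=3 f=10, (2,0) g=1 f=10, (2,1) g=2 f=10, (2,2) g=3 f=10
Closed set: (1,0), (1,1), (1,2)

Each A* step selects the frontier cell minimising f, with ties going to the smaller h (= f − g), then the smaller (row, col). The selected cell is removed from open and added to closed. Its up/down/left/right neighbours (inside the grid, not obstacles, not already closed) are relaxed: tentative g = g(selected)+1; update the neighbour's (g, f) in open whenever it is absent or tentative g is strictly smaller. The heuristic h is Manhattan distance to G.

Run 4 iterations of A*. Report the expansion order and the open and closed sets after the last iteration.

step 1: expand (1,3) (f=10, h=7) → closed; open now [(0,0) g=1 f=12, (0,1) g=2 f=12, (0,2) g=3 f=12, (0,3) g=4 f=12, (1,4) g=4 f=10, (2,0) g=1 f=10, (2,1) g=2 f=10, (2,2) g=3 f=10, (2,3) g=4 f=10]
step 2: expand (1,4) (f=10, h=6) → closed; open now [(0,0) g=1 f=12, (0,1) g=2 f=12, (0,2) g=3 f=12, (0,3) g=4 f=12, (0,4) g=5 f=12, (1,5) g=5 f=10, (2,0) g=1 f=10, (2,1) g=2 f=10, (2,2) g=3 f=10, (2,3) g=4 f=10, (2,4) g=5 f=10]
step 3: expand (1,5) (f=10, h=5) → closed; open now [(0,0) g=1 f=12, (0,1) g=2 f=12, (0,2) g=3 f=12, (0,3) g=4 f=12, (0,4) g=5 f=12, (0,5) g=6 f=12, (1,6) g=6 f=12, (2,0) g=1 f=10, (2,1) g=2 f=10, (2,2) g=3 f=10, (2,3) g=4 f=10, (2,4) g=5 f=10, (2,5) g=6 f=10]
step 4: expand (2,5) (f=10, h=4) → closed; open now [(0,0) g=1 f=12, (0,1) g=2 f=12, (0,2) g=3 f=12, (0,3) g=4 f=12, (0,4) g=5 f=12, (0,5) g=6 f=12, (1,6) g=6 f=12, (2,0) g=1 f=10, (2,1) g=2 f=10, (2,2) g=3 f=10, (2,3) g=4 f=10, (2,4) g=5 f=10, (2,6) g=7 f=12]

order=[(1,3) → (1,4) → (1,5) → (2,5)]; open=[(0,0) g=1 f=12, (0,1) g=2 f=12, (0,2) g=3 f=12, (0,3) g=4 f=12, (0,4) g=5 f=12, (0,5) g=6 f=12, (1,6) g=6 f=12, (2,0) g=1 f=10, (2,1) g=2 f=10, (2,2) g=3 f=10, (2,3) g=4 f=10, (2,4) g=5 f=10, (2,6) g=7 f=12]; closed=[(1,0), (1,1), (1,2), (1,3), (1,4), (1,5), (2,5)]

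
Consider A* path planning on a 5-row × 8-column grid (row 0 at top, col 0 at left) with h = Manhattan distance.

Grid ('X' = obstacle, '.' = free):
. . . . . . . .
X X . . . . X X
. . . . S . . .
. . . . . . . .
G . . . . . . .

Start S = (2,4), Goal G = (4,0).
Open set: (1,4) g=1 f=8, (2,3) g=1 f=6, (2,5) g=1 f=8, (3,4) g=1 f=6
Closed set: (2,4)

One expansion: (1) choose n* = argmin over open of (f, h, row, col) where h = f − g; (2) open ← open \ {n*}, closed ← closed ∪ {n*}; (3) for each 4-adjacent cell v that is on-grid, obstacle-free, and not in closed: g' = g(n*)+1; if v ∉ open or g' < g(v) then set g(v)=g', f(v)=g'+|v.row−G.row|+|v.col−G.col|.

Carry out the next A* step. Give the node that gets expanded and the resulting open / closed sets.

step 1: expand (2,3) (f=6, h=5) → closed; open now [(1,3) g=2 f=8, (1,4) g=1 f=8, (2,2) g=2 f=6, (2,5) g=1 f=8, (3,3) g=2 f=6, (3,4) g=1 f=6]

expanded=(2,3); open=[(1,3) g=2 f=8, (1,4) g=1 f=8, (2,2) g=2 f=6, (2,5) g=1 f=8, (3,3) g=2 f=6, (3,4) g=1 f=6]; closed=[(2,3), (2,4)]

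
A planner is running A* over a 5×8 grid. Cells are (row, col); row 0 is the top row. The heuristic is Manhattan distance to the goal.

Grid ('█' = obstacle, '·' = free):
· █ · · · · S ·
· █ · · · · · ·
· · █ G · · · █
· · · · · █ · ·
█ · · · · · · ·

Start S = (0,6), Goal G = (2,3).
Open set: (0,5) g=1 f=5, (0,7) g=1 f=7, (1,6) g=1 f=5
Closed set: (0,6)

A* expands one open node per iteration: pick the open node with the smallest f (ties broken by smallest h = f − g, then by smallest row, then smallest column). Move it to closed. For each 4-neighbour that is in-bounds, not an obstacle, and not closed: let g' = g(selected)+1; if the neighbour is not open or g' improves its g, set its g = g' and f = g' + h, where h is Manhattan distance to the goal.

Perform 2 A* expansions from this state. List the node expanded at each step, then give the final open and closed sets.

step 1: expand (0,5) (f=5, h=4) → closed; open now [(0,4) g=2 f=5, (0,7) g=1 f=7, (1,5) g=2 f=5, (1,6) g=1 f=5]
step 2: expand (0,4) (f=5, h=3) → closed; open now [(0,3) g=3 f=5, (0,7) g=1 f=7, (1,4) g=3 f=5, (1,5) g=2 f=5, (1,6) g=1 f=5]

order=[(0,5) → (0,4)]; open=[(0,3) g=3 f=5, (0,7) g=1 f=7, (1,4) g=3 f=5, (1,5) g=2 f=5, (1,6) g=1 f=5]; closed=[(0,4), (0,5), (0,6)]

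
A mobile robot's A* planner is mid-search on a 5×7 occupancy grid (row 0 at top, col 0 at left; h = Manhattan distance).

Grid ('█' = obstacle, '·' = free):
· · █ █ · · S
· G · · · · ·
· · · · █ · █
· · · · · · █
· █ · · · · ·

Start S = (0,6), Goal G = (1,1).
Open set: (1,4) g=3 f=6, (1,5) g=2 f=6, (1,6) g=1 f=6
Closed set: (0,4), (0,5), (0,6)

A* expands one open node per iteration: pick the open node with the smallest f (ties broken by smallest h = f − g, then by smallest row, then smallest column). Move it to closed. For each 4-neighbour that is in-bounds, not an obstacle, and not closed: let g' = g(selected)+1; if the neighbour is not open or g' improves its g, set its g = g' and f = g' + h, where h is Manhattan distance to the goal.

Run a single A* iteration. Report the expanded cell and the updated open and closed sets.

step 1: expand (1,4) (f=6, h=3) → closed; open now [(1,3) g=4 f=6, (1,5) g=2 f=6, (1,6) g=1 f=6]

expanded=(1,4); open=[(1,3) g=4 f=6, (1,5) g=2 f=6, (1,6) g=1 f=6]; closed=[(0,4), (0,5), (0,6), (1,4)]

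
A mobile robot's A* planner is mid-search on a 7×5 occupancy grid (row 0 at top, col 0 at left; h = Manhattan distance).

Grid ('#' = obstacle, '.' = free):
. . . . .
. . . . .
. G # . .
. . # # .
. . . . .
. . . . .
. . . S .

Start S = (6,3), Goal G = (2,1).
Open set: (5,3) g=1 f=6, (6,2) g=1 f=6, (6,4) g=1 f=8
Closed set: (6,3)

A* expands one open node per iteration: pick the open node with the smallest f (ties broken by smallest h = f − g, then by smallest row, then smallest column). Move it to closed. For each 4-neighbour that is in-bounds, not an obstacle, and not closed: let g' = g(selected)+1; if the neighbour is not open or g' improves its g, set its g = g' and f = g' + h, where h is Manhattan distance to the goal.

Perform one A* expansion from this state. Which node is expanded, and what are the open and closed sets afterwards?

step 1: expand (5,3) (f=6, h=5) → closed; open now [(4,3) g=2 f=6, (5,2) g=2 f=6, (5,4) g=2 f=8, (6,2) g=1 f=6, (6,4) g=1 f=8]

expanded=(5,3); open=[(4,3) g=2 f=6, (5,2) g=2 f=6, (5,4) g=2 f=8, (6,2) g=1 f=6, (6,4) g=1 f=8]; closed=[(5,3), (6,3)]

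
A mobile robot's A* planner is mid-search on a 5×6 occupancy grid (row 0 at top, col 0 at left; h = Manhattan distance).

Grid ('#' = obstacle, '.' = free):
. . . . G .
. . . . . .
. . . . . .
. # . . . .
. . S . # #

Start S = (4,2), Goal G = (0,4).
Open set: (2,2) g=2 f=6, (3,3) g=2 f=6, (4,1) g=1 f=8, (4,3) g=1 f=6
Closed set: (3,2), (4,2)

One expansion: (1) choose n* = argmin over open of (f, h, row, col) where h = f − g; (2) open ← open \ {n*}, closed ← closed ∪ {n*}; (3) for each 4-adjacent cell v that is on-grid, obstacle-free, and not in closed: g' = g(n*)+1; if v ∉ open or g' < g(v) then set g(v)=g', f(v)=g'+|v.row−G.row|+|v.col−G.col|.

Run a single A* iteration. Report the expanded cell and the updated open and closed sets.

expanded=(2,2); open=[(1,2) g=3 f=6, (2,1) g=3 f=8, (2,3) g=3 f=6, (3,3) g=2 f=6, (4,1) g=1 f=8, (4,3) g=1 f=6]; closed=[(2,2), (3,2), (4,2)]

step 1: expand (2,2) (f=6, h=4) → closed; open now [(1,2) g=3 f=6, (2,1) g=3 f=8, (2,3) g=3 f=6, (3,3) g=2 f=6, (4,1) g=1 f=8, (4,3) g=1 f=6]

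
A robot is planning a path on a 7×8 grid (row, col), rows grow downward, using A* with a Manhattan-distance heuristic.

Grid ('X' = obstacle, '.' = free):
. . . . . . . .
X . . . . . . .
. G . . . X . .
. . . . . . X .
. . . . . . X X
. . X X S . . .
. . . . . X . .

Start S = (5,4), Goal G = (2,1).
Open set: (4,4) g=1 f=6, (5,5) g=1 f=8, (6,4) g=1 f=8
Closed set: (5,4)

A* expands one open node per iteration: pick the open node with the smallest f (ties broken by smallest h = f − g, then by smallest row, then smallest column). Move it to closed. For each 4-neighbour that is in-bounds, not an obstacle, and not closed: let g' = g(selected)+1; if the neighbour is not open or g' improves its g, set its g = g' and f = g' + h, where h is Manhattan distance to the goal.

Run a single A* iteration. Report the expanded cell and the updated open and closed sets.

step 1: expand (4,4) (f=6, h=5) → closed; open now [(3,4) g=2 f=6, (4,3) g=2 f=6, (4,5) g=2 f=8, (5,5) g=1 f=8, (6,4) g=1 f=8]

expanded=(4,4); open=[(3,4) g=2 f=6, (4,3) g=2 f=6, (4,5) g=2 f=8, (5,5) g=1 f=8, (6,4) g=1 f=8]; closed=[(4,4), (5,4)]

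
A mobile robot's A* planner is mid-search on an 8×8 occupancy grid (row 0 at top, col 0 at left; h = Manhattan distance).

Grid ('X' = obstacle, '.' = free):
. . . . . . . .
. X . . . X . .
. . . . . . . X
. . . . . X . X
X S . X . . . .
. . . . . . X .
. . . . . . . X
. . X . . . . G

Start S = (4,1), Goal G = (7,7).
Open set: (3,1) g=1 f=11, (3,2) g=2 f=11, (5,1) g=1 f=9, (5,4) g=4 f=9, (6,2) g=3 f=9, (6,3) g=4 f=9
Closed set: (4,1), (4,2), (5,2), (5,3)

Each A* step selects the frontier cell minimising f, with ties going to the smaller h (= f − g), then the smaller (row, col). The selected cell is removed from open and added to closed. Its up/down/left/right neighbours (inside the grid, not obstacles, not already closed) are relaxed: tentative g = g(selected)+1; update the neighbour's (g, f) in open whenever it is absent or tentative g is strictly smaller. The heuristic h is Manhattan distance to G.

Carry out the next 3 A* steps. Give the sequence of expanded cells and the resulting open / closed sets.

step 1: expand (5,4) (f=9, h=5) → closed; open now [(3,1) g=1 f=11, (3,2) g=2 f=11, (4,4) g=5 f=11, (5,1) g=1 f=9, (5,5) g=5 f=9, (6,2) g=3 f=9, (6,3) g=4 f=9, (6,4) g=5 f=9]
step 2: expand (5,5) (f=9, h=4) → closed; open now [(3,1) g=1 f=11, (3,2) g=2 f=11, (4,4) g=5 f=11, (4,5) g=6 f=11, (5,1) g=1 f=9, (6,2) g=3 f=9, (6,3) g=4 f=9, (6,4) g=5 f=9, (6,5) g=6 f=9]
step 3: expand (6,5) (f=9, h=3) → closed; open now [(3,1) g=1 f=11, (3,2) g=2 f=11, (4,4) g=5 f=11, (4,5) g=6 f=11, (5,1) g=1 f=9, (6,2) g=3 f=9, (6,3) g=4 f=9, (6,4) g=5 f=9, (6,6) g=7 f=9, (7,5) g=7 f=9]

order=[(5,4) → (5,5) → (6,5)]; open=[(3,1) g=1 f=11, (3,2) g=2 f=11, (4,4) g=5 f=11, (4,5) g=6 f=11, (5,1) g=1 f=9, (6,2) g=3 f=9, (6,3) g=4 f=9, (6,4) g=5 f=9, (6,6) g=7 f=9, (7,5) g=7 f=9]; closed=[(4,1), (4,2), (5,2), (5,3), (5,4), (5,5), (6,5)]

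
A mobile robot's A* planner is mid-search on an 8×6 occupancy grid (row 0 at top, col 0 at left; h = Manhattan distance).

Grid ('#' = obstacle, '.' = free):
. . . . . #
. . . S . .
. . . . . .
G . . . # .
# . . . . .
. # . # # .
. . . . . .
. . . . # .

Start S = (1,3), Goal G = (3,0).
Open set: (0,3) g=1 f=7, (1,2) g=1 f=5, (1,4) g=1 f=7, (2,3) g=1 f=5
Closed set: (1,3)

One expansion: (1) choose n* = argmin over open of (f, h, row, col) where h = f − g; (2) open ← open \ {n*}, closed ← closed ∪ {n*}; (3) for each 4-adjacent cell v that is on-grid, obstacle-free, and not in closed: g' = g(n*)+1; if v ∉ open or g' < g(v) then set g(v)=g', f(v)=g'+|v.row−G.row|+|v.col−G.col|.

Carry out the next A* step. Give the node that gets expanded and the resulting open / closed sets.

expanded=(1,2); open=[(0,2) g=2 f=7, (0,3) g=1 f=7, (1,1) g=2 f=5, (1,4) g=1 f=7, (2,2) g=2 f=5, (2,3) g=1 f=5]; closed=[(1,2), (1,3)]

step 1: expand (1,2) (f=5, h=4) → closed; open now [(0,2) g=2 f=7, (0,3) g=1 f=7, (1,1) g=2 f=5, (1,4) g=1 f=7, (2,2) g=2 f=5, (2,3) g=1 f=5]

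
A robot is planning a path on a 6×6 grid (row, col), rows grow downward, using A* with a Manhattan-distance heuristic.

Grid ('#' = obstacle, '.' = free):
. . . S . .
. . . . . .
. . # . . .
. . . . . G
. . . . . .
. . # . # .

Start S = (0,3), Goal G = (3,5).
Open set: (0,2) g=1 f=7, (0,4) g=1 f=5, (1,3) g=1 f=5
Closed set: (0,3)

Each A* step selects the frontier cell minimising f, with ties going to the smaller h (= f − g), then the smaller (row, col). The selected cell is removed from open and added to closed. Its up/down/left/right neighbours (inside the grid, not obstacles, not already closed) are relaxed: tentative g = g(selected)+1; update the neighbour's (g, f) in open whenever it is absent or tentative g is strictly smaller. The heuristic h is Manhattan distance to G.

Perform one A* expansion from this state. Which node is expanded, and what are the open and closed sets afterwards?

step 1: expand (0,4) (f=5, h=4) → closed; open now [(0,2) g=1 f=7, (0,5) g=2 f=5, (1,3) g=1 f=5, (1,4) g=2 f=5]

expanded=(0,4); open=[(0,2) g=1 f=7, (0,5) g=2 f=5, (1,3) g=1 f=5, (1,4) g=2 f=5]; closed=[(0,3), (0,4)]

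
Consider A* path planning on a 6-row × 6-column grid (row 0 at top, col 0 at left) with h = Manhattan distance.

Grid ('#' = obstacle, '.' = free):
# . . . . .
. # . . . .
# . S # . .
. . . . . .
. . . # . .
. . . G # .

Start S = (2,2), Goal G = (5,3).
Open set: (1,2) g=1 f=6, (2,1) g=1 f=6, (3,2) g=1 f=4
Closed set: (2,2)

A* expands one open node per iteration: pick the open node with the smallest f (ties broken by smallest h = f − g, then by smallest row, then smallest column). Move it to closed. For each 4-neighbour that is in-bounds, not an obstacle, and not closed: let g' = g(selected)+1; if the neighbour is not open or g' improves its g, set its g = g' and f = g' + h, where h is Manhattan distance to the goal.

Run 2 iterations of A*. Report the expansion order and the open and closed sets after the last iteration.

order=[(3,2) → (3,3)]; open=[(1,2) g=1 f=6, (2,1) g=1 f=6, (3,1) g=2 f=6, (3,4) g=3 f=6, (4,2) g=2 f=4]; closed=[(2,2), (3,2), (3,3)]

step 1: expand (3,2) (f=4, h=3) → closed; open now [(1,2) g=1 f=6, (2,1) g=1 f=6, (3,1) g=2 f=6, (3,3) g=2 f=4, (4,2) g=2 f=4]
step 2: expand (3,3) (f=4, h=2) → closed; open now [(1,2) g=1 f=6, (2,1) g=1 f=6, (3,1) g=2 f=6, (3,4) g=3 f=6, (4,2) g=2 f=4]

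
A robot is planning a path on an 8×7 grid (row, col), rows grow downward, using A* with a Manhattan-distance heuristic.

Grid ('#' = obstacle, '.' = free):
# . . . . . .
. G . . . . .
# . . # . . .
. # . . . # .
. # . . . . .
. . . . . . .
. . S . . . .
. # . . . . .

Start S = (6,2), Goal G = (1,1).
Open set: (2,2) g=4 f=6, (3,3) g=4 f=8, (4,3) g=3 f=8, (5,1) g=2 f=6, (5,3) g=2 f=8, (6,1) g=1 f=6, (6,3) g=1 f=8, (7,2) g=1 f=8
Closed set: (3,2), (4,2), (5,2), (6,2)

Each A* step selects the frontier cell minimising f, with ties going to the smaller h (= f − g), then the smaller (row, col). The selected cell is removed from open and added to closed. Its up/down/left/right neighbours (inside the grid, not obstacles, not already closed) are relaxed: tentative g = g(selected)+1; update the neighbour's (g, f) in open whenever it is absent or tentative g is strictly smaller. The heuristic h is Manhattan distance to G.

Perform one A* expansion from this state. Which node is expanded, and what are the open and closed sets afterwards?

step 1: expand (2,2) (f=6, h=2) → closed; open now [(1,2) g=5 f=6, (2,1) g=5 f=6, (3,3) g=4 f=8, (4,3) g=3 f=8, (5,1) g=2 f=6, (5,3) g=2 f=8, (6,1) g=1 f=6, (6,3) g=1 f=8, (7,2) g=1 f=8]

expanded=(2,2); open=[(1,2) g=5 f=6, (2,1) g=5 f=6, (3,3) g=4 f=8, (4,3) g=3 f=8, (5,1) g=2 f=6, (5,3) g=2 f=8, (6,1) g=1 f=6, (6,3) g=1 f=8, (7,2) g=1 f=8]; closed=[(2,2), (3,2), (4,2), (5,2), (6,2)]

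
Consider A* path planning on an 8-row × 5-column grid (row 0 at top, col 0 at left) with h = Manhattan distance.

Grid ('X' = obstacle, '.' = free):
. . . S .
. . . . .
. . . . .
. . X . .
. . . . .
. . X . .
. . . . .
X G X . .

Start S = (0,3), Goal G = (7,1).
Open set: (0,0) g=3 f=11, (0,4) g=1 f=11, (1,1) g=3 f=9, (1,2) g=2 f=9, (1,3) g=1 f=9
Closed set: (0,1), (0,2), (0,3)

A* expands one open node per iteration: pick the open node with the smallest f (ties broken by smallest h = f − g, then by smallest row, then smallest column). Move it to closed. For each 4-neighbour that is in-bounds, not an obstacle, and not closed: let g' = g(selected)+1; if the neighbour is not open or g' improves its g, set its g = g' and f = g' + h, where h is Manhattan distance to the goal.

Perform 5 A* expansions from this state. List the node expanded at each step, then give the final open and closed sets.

order=[(1,1) → (2,1) → (3,1) → (4,1) → (5,1)]; open=[(0,0) g=3 f=11, (0,4) g=1 f=11, (1,0) g=4 f=11, (1,2) g=2 f=9, (1,3) g=1 f=9, (2,0) g=5 f=11, (2,2) g=5 f=11, (3,0) g=6 f=11, (4,0) g=7 f=11, (4,2) g=7 f=11, (5,0) g=8 f=11, (6,1) g=8 f=9]; closed=[(0,1), (0,2), (0,3), (1,1), (2,1), (3,1), (4,1), (5,1)]

step 1: expand (1,1) (f=9, h=6) → closed; open now [(0,0) g=3 f=11, (0,4) g=1 f=11, (1,0) g=4 f=11, (1,2) g=2 f=9, (1,3) g=1 f=9, (2,1) g=4 f=9]
step 2: expand (2,1) (f=9, h=5) → closed; open now [(0,0) g=3 f=11, (0,4) g=1 f=11, (1,0) g=4 f=11, (1,2) g=2 f=9, (1,3) g=1 f=9, (2,0) g=5 f=11, (2,2) g=5 f=11, (3,1) g=5 f=9]
step 3: expand (3,1) (f=9, h=4) → closed; open now [(0,0) g=3 f=11, (0,4) g=1 f=11, (1,0) g=4 f=11, (1,2) g=2 f=9, (1,3) g=1 f=9, (2,0) g=5 f=11, (2,2) g=5 f=11, (3,0) g=6 f=11, (4,1) g=6 f=9]
step 4: expand (4,1) (f=9, h=3) → closed; open now [(0,0) g=3 f=11, (0,4) g=1 f=11, (1,0) g=4 f=11, (1,2) g=2 f=9, (1,3) g=1 f=9, (2,0) g=5 f=11, (2,2) g=5 f=11, (3,0) g=6 f=11, (4,0) g=7 f=11, (4,2) g=7 f=11, (5,1) g=7 f=9]
step 5: expand (5,1) (f=9, h=2) → closed; open now [(0,0) g=3 f=11, (0,4) g=1 f=11, (1,0) g=4 f=11, (1,2) g=2 f=9, (1,3) g=1 f=9, (2,0) g=5 f=11, (2,2) g=5 f=11, (3,0) g=6 f=11, (4,0) g=7 f=11, (4,2) g=7 f=11, (5,0) g=8 f=11, (6,1) g=8 f=9]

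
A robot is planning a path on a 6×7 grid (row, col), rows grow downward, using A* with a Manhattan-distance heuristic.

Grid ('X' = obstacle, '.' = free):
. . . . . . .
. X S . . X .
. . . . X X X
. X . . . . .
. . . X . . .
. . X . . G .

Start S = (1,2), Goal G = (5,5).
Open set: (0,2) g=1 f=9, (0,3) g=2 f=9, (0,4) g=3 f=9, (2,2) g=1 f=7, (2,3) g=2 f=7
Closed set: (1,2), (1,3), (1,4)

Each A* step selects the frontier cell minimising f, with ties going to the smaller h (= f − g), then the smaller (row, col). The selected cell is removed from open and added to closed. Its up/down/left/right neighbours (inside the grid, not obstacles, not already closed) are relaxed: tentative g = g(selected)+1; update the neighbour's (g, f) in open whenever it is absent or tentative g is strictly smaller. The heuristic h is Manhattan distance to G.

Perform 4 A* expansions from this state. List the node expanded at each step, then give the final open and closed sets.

step 1: expand (2,3) (f=7, h=5) → closed; open now [(0,2) g=1 f=9, (0,3) g=2 f=9, (0,4) g=3 f=9, (2,2) g=1 f=7, (3,3) g=3 f=7]
step 2: expand (3,3) (f=7, h=4) → closed; open now [(0,2) g=1 f=9, (0,3) g=2 f=9, (0,4) g=3 f=9, (2,2) g=1 f=7, (3,2) g=4 f=9, (3,4) g=4 f=7]
step 3: expand (3,4) (f=7, h=3) → closed; open now [(0,2) g=1 f=9, (0,3) g=2 f=9, (0,4) g=3 f=9, (2,2) g=1 f=7, (3,2) g=4 f=9, (3,5) g=5 f=7, (4,4) g=5 f=7]
step 4: expand (3,5) (f=7, h=2) → closed; open now [(0,2) g=1 f=9, (0,3) g=2 f=9, (0,4) g=3 f=9, (2,2) g=1 f=7, (3,2) g=4 f=9, (3,6) g=6 f=9, (4,4) g=5 f=7, (4,5) g=6 f=7]

order=[(2,3) → (3,3) → (3,4) → (3,5)]; open=[(0,2) g=1 f=9, (0,3) g=2 f=9, (0,4) g=3 f=9, (2,2) g=1 f=7, (3,2) g=4 f=9, (3,6) g=6 f=9, (4,4) g=5 f=7, (4,5) g=6 f=7]; closed=[(1,2), (1,3), (1,4), (2,3), (3,3), (3,4), (3,5)]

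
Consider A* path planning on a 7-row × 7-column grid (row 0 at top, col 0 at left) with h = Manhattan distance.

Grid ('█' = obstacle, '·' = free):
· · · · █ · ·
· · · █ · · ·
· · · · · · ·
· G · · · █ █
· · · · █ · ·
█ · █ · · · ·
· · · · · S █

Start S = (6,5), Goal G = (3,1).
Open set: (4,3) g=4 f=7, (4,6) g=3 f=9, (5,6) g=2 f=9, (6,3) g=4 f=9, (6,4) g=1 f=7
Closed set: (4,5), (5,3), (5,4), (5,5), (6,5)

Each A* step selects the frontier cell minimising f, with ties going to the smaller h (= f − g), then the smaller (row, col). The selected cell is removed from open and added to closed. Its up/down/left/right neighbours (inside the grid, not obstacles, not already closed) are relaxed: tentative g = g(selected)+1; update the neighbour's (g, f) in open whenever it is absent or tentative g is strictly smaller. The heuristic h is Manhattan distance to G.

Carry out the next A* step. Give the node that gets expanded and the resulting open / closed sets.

expanded=(4,3); open=[(3,3) g=5 f=7, (4,2) g=5 f=7, (4,6) g=3 f=9, (5,6) g=2 f=9, (6,3) g=4 f=9, (6,4) g=1 f=7]; closed=[(4,3), (4,5), (5,3), (5,4), (5,5), (6,5)]

step 1: expand (4,3) (f=7, h=3) → closed; open now [(3,3) g=5 f=7, (4,2) g=5 f=7, (4,6) g=3 f=9, (5,6) g=2 f=9, (6,3) g=4 f=9, (6,4) g=1 f=7]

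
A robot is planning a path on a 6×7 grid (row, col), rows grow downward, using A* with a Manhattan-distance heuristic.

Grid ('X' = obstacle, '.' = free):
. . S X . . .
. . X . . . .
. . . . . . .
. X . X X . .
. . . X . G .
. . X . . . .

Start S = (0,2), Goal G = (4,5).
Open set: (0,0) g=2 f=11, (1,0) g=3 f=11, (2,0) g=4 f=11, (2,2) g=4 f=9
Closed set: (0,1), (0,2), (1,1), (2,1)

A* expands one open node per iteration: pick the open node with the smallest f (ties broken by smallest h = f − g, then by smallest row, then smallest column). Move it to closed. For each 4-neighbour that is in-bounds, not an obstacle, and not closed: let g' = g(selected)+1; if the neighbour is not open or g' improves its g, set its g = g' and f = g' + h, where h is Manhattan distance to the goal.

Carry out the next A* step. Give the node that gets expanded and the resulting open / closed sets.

step 1: expand (2,2) (f=9, h=5) → closed; open now [(0,0) g=2 f=11, (1,0) g=3 f=11, (2,0) g=4 f=11, (2,3) g=5 f=9, (3,2) g=5 f=9]

expanded=(2,2); open=[(0,0) g=2 f=11, (1,0) g=3 f=11, (2,0) g=4 f=11, (2,3) g=5 f=9, (3,2) g=5 f=9]; closed=[(0,1), (0,2), (1,1), (2,1), (2,2)]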